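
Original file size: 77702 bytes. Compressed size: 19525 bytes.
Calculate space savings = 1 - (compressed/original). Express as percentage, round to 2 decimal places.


ratio = compressed/original = 19525/77702 = 0.251281
savings = 1 - ratio = 1 - 0.251281 = 0.748719
as a percentage: 0.748719 * 100 = 74.87%

Space savings = 1 - 19525/77702 = 74.87%


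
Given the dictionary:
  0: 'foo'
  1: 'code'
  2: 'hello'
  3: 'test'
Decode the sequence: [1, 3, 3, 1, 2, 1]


Look up each index in the dictionary:
  1 -> 'code'
  3 -> 'test'
  3 -> 'test'
  1 -> 'code'
  2 -> 'hello'
  1 -> 'code'

Decoded: "code test test code hello code"


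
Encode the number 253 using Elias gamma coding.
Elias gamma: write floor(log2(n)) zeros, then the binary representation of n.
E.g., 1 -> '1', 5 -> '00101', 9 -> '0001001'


num_bits = floor(log2(253)) + 1 = 8
leading_zeros = num_bits - 1 = 7
binary(253) = 11111101

Elias gamma(253) = '0000000' + '11111101' = 000000011111101 (15 bits)


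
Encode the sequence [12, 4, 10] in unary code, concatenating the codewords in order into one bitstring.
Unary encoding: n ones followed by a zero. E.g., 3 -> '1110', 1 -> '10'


Encode each number as n ones followed by a terminating 0:
  12 -> 1111111111110 (13 bits)
  4 -> 11110 (5 bits)
  10 -> 11111111110 (11 bits)
Total length = 13 + 5 + 11 = 29 bits.

Unary([12, 4, 10]) = 11111111111101111011111111110 (29 bits)


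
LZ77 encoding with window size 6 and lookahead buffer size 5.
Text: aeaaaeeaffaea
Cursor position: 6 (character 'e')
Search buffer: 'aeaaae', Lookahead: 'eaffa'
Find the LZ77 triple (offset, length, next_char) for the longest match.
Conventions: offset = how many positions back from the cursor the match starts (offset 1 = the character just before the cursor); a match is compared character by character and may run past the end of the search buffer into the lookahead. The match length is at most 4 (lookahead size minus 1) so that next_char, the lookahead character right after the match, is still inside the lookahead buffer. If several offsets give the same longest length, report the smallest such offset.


Try each offset into the search buffer:
  offset=1 (pos 5, char 'e'): match length 1
  offset=2 (pos 4, char 'a'): match length 0
  offset=3 (pos 3, char 'a'): match length 0
  offset=4 (pos 2, char 'a'): match length 0
  offset=5 (pos 1, char 'e'): match length 2
  offset=6 (pos 0, char 'a'): match length 0
Longest match has length 2 at offset 5.
next_char = character at position 6 + 2 = 8 -> 'f'

Best match: offset=5, length=2 (matching 'ea' starting at position 1)
LZ77 triple: (5, 2, 'f')


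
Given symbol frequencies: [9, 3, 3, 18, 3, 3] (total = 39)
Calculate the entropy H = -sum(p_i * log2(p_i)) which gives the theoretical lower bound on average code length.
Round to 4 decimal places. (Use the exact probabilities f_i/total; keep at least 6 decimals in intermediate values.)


Per-symbol terms -p_i * log2(p_i) with p_i = f_i/39:
  p = 9/39 = 0.230769: log2(p) = -2.115477, -p*log2(p) = 0.488187
  p = 3/39 = 0.076923: log2(p) = -3.700440, -p*log2(p) = 0.284649
  p = 3/39 = 0.076923: log2(p) = -3.700440, -p*log2(p) = 0.284649
  p = 18/39 = 0.461538: log2(p) = -1.115477, -p*log2(p) = 0.514836
  p = 3/39 = 0.076923: log2(p) = -3.700440, -p*log2(p) = 0.284649
  p = 3/39 = 0.076923: log2(p) = -3.700440, -p*log2(p) = 0.284649
H = 0.488187 + 0.284649 + 0.284649 + 0.514836 + 0.284649 + 0.284649 = 2.141619

H = 2.1416 bits/symbol


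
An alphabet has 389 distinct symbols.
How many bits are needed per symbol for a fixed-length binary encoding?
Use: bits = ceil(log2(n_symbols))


log2(389) = 8.6036
Bracket: 2^8 = 256 < 389 <= 2^9 = 512
So ceil(log2(389)) = 9

bits = ceil(log2(389)) = ceil(8.6036) = 9 bits


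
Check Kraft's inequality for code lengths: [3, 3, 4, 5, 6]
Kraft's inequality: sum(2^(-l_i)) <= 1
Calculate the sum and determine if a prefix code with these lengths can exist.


Sum = 2^(-3) + 2^(-3) + 2^(-4) + 2^(-5) + 2^(-6)
    = 0.125 + 0.125 + 0.0625 + 0.03125 + 0.015625
    = 23/64 = 0.359375
Since 0.359375 <= 1, Kraft's inequality IS satisfied.
A prefix code with these lengths CAN exist.

Kraft sum = 0.359375. Satisfied.


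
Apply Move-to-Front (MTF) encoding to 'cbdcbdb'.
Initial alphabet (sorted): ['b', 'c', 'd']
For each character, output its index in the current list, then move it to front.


MTF encoding:
'c': index 1 in ['b', 'c', 'd'] -> ['c', 'b', 'd']
'b': index 1 in ['c', 'b', 'd'] -> ['b', 'c', 'd']
'd': index 2 in ['b', 'c', 'd'] -> ['d', 'b', 'c']
'c': index 2 in ['d', 'b', 'c'] -> ['c', 'd', 'b']
'b': index 2 in ['c', 'd', 'b'] -> ['b', 'c', 'd']
'd': index 2 in ['b', 'c', 'd'] -> ['d', 'b', 'c']
'b': index 1 in ['d', 'b', 'c'] -> ['b', 'd', 'c']


Output: [1, 1, 2, 2, 2, 2, 1]


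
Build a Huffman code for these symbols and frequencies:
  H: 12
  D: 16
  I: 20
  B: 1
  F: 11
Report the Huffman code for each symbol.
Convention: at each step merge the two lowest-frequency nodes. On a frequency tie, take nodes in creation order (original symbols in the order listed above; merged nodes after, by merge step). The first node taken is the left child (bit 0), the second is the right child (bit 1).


Huffman tree construction:
Step 1: Merge B(1) + F(11) = 12
Step 2: Merge H(12) + (B+F)(12) = 24
Step 3: Merge D(16) + I(20) = 36
Step 4: Merge (H+(B+F))(24) + (D+I)(36) = 60
Read each symbol's code off the tree from the root (left child = 0, right child = 1).

Codes:
  H: 00 (length 2)
  D: 10 (length 2)
  I: 11 (length 2)
  B: 010 (length 3)
  F: 011 (length 3)
Average code length: 132/60 = 2.2000 bits/symbol


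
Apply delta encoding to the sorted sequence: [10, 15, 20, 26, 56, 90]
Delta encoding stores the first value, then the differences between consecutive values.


First value: 10
Deltas:
  15 - 10 = 5
  20 - 15 = 5
  26 - 20 = 6
  56 - 26 = 30
  90 - 56 = 34


Delta encoded: [10, 5, 5, 6, 30, 34]


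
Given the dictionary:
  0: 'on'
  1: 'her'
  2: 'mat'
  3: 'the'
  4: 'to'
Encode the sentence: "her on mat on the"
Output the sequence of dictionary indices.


Look up each word in the dictionary:
  'her' -> 1
  'on' -> 0
  'mat' -> 2
  'on' -> 0
  'the' -> 3

Encoded: [1, 0, 2, 0, 3]


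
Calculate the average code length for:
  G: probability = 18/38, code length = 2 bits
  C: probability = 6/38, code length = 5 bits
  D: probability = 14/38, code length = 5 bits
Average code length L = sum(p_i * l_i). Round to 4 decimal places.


Weighted contributions p_i * l_i:
  G: (18/38) * 2 = 36/38
  C: (6/38) * 5 = 30/38
  D: (14/38) * 5 = 70/38
Sum = (36 + 30 + 70)/38 = 136/38

L = 136/38 = 3.5789 bits/symbol


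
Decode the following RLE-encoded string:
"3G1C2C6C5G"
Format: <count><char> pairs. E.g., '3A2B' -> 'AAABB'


Expanding each <count><char> pair:
  3G -> 'GGG'
  1C -> 'C'
  2C -> 'CC'
  6C -> 'CCCCCC'
  5G -> 'GGGGG'

Decoded = GGGCCCCCCCCCGGGGG


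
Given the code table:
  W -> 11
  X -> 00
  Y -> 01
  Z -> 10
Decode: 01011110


Decoding:
01 -> Y
01 -> Y
11 -> W
10 -> Z


Result: YYWZ


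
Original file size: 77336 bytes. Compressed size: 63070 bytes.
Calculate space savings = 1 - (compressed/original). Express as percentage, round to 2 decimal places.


ratio = compressed/original = 63070/77336 = 0.815532
savings = 1 - ratio = 1 - 0.815532 = 0.184468
as a percentage: 0.184468 * 100 = 18.45%

Space savings = 1 - 63070/77336 = 18.45%


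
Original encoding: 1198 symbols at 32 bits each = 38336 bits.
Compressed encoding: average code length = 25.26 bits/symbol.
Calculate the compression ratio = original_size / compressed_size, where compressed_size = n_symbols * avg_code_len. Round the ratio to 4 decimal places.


original_size = n_symbols * orig_bits = 1198 * 32 = 38336 bits
compressed_size = n_symbols * avg_code_len = 1198 * 25.26 = 30261.48 bits
ratio = original_size / compressed_size = 38336 / 30261.48 = 1.2668

Compression ratio = 1.2668


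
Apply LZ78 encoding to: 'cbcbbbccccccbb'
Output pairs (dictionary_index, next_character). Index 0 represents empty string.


LZ78 encoding steps:
Dictionary: {0: ''}
Step 1: w='' (idx 0), next='c' -> output (0, 'c'), add 'c' as idx 1
Step 2: w='' (idx 0), next='b' -> output (0, 'b'), add 'b' as idx 2
Step 3: w='c' (idx 1), next='b' -> output (1, 'b'), add 'cb' as idx 3
Step 4: w='b' (idx 2), next='b' -> output (2, 'b'), add 'bb' as idx 4
Step 5: w='c' (idx 1), next='c' -> output (1, 'c'), add 'cc' as idx 5
Step 6: w='cc' (idx 5), next='c' -> output (5, 'c'), add 'ccc' as idx 6
Step 7: w='cb' (idx 3), next='b' -> output (3, 'b'), add 'cbb' as idx 7


Encoded: [(0, 'c'), (0, 'b'), (1, 'b'), (2, 'b'), (1, 'c'), (5, 'c'), (3, 'b')]


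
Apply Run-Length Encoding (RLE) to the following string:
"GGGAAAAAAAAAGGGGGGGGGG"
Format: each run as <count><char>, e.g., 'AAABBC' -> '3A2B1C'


Scanning runs left to right:
  i=0: run of 'G' x 3 -> '3G'
  i=3: run of 'A' x 9 -> '9A'
  i=12: run of 'G' x 10 -> '10G'

RLE = 3G9A10G


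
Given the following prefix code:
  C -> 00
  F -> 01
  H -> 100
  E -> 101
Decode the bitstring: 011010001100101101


Decoding step by step:
Bits 01 -> F
Bits 101 -> E
Bits 00 -> C
Bits 01 -> F
Bits 100 -> H
Bits 101 -> E
Bits 101 -> E


Decoded message: FECFHEE


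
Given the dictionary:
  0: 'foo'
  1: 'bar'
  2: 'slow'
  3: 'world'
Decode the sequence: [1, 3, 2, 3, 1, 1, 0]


Look up each index in the dictionary:
  1 -> 'bar'
  3 -> 'world'
  2 -> 'slow'
  3 -> 'world'
  1 -> 'bar'
  1 -> 'bar'
  0 -> 'foo'

Decoded: "bar world slow world bar bar foo"


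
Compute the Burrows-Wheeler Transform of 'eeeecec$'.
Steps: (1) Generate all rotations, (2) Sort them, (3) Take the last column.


Rotations (sorted):
  0: $eeeecec -> last char: c
  1: c$eeeece -> last char: e
  2: cec$eeee -> last char: e
  3: ec$eeeec -> last char: c
  4: ecec$eee -> last char: e
  5: eecec$ee -> last char: e
  6: eeecec$e -> last char: e
  7: eeeecec$ -> last char: $


BWT = ceeceee$


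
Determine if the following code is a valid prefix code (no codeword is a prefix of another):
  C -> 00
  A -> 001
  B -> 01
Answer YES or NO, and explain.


Checking each pair (does one codeword prefix another?):
  C='00' vs A='001': prefix -- VIOLATION

NO -- this is NOT a valid prefix code. C (00) is a prefix of A (001).


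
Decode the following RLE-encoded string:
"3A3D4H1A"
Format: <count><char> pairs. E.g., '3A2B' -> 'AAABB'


Expanding each <count><char> pair:
  3A -> 'AAA'
  3D -> 'DDD'
  4H -> 'HHHH'
  1A -> 'A'

Decoded = AAADDDHHHHA


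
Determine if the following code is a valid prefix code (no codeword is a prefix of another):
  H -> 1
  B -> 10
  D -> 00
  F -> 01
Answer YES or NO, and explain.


Checking each pair (does one codeword prefix another?):
  H='1' vs B='10': prefix -- VIOLATION

NO -- this is NOT a valid prefix code. H (1) is a prefix of B (10).


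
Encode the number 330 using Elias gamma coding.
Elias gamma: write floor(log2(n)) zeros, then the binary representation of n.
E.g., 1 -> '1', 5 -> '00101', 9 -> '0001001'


num_bits = floor(log2(330)) + 1 = 9
leading_zeros = num_bits - 1 = 8
binary(330) = 101001010

Elias gamma(330) = '00000000' + '101001010' = 00000000101001010 (17 bits)


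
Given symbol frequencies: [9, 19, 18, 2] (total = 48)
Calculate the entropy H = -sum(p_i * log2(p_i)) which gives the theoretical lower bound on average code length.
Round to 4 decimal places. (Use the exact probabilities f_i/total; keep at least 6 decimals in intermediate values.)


Per-symbol terms -p_i * log2(p_i) with p_i = f_i/48:
  p = 9/48 = 0.187500: log2(p) = -2.415037, -p*log2(p) = 0.452820
  p = 19/48 = 0.395833: log2(p) = -1.337035, -p*log2(p) = 0.529243
  p = 18/48 = 0.375000: log2(p) = -1.415037, -p*log2(p) = 0.530639
  p = 2/48 = 0.041667: log2(p) = -4.584963, -p*log2(p) = 0.191040
H = 0.452820 + 0.529243 + 0.530639 + 0.191040 = 1.703742

H = 1.7037 bits/symbol


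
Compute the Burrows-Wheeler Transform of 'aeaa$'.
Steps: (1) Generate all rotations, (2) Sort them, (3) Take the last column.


Rotations (sorted):
  0: $aeaa -> last char: a
  1: a$aea -> last char: a
  2: aa$ae -> last char: e
  3: aeaa$ -> last char: $
  4: eaa$a -> last char: a


BWT = aae$a


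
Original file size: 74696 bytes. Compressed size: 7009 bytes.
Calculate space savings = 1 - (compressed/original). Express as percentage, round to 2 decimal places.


ratio = compressed/original = 7009/74696 = 0.093834
savings = 1 - ratio = 1 - 0.093834 = 0.906166
as a percentage: 0.906166 * 100 = 90.62%

Space savings = 1 - 7009/74696 = 90.62%


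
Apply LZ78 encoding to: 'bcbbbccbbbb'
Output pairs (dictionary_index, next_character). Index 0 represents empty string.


LZ78 encoding steps:
Dictionary: {0: ''}
Step 1: w='' (idx 0), next='b' -> output (0, 'b'), add 'b' as idx 1
Step 2: w='' (idx 0), next='c' -> output (0, 'c'), add 'c' as idx 2
Step 3: w='b' (idx 1), next='b' -> output (1, 'b'), add 'bb' as idx 3
Step 4: w='b' (idx 1), next='c' -> output (1, 'c'), add 'bc' as idx 4
Step 5: w='c' (idx 2), next='b' -> output (2, 'b'), add 'cb' as idx 5
Step 6: w='bb' (idx 3), next='b' -> output (3, 'b'), add 'bbb' as idx 6


Encoded: [(0, 'b'), (0, 'c'), (1, 'b'), (1, 'c'), (2, 'b'), (3, 'b')]


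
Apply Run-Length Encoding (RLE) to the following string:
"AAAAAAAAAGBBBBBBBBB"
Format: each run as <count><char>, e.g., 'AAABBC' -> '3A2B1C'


Scanning runs left to right:
  i=0: run of 'A' x 9 -> '9A'
  i=9: run of 'G' x 1 -> '1G'
  i=10: run of 'B' x 9 -> '9B'

RLE = 9A1G9B


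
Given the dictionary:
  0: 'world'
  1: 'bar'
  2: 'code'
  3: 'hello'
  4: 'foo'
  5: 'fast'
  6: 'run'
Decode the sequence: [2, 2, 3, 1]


Look up each index in the dictionary:
  2 -> 'code'
  2 -> 'code'
  3 -> 'hello'
  1 -> 'bar'

Decoded: "code code hello bar"


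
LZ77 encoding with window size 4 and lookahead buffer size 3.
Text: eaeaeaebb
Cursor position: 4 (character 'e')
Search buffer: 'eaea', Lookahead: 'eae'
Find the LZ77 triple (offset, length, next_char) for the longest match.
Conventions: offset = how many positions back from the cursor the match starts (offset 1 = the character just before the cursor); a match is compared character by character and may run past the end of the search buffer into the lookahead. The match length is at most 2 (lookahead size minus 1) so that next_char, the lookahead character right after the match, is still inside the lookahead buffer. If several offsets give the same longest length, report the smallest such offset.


Try each offset into the search buffer:
  offset=1 (pos 3, char 'a'): match length 0
  offset=2 (pos 2, char 'e'): match length 2
  offset=3 (pos 1, char 'a'): match length 0
  offset=4 (pos 0, char 'e'): match length 2
Longest match has length 2, found at offsets 2, 4; take the smallest, offset 2.
next_char = character at position 4 + 2 = 6 -> 'e'

Best match: offset=2, length=2 (matching 'ea' starting at position 2)
LZ77 triple: (2, 2, 'e')


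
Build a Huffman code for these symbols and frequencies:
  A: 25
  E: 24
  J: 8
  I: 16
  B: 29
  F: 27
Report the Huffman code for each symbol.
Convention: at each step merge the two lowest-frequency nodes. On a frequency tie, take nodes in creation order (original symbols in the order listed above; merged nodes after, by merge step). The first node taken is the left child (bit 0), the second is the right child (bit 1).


Huffman tree construction:
Step 1: Merge J(8) + I(16) = 24
Step 2: Merge E(24) + (J+I)(24) = 48
Step 3: Merge A(25) + F(27) = 52
Step 4: Merge B(29) + (E+(J+I))(48) = 77
Step 5: Merge (A+F)(52) + (B+(E+(J+I)))(77) = 129
Read each symbol's code off the tree from the root (left child = 0, right child = 1).

Codes:
  A: 00 (length 2)
  E: 110 (length 3)
  J: 1110 (length 4)
  I: 1111 (length 4)
  B: 10 (length 2)
  F: 01 (length 2)
Average code length: 330/129 = 2.5581 bits/symbol


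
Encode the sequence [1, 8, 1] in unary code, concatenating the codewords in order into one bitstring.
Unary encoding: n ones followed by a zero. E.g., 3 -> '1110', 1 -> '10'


Encode each number as n ones followed by a terminating 0:
  1 -> 10 (2 bits)
  8 -> 111111110 (9 bits)
  1 -> 10 (2 bits)
Total length = 2 + 9 + 2 = 13 bits.

Unary([1, 8, 1]) = 1011111111010 (13 bits)


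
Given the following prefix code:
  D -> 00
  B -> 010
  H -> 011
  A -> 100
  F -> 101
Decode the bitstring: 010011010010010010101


Decoding step by step:
Bits 010 -> B
Bits 011 -> H
Bits 010 -> B
Bits 010 -> B
Bits 010 -> B
Bits 010 -> B
Bits 101 -> F


Decoded message: BHBBBBF


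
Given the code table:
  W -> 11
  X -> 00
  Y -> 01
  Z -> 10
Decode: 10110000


Decoding:
10 -> Z
11 -> W
00 -> X
00 -> X


Result: ZWXX


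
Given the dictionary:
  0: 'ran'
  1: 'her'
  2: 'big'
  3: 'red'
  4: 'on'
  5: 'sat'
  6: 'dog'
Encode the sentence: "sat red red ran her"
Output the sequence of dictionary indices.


Look up each word in the dictionary:
  'sat' -> 5
  'red' -> 3
  'red' -> 3
  'ran' -> 0
  'her' -> 1

Encoded: [5, 3, 3, 0, 1]


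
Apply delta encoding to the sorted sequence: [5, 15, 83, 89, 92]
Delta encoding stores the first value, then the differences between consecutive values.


First value: 5
Deltas:
  15 - 5 = 10
  83 - 15 = 68
  89 - 83 = 6
  92 - 89 = 3


Delta encoded: [5, 10, 68, 6, 3]


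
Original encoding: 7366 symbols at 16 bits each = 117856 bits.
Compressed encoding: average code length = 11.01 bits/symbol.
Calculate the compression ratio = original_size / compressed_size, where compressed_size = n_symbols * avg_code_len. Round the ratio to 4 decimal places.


original_size = n_symbols * orig_bits = 7366 * 16 = 117856 bits
compressed_size = n_symbols * avg_code_len = 7366 * 11.01 = 81099.66 bits
ratio = original_size / compressed_size = 117856 / 81099.66 = 1.4532

Compression ratio = 1.4532


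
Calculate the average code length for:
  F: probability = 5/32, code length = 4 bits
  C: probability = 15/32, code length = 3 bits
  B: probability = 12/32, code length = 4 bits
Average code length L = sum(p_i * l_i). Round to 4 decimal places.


Weighted contributions p_i * l_i:
  F: (5/32) * 4 = 20/32
  C: (15/32) * 3 = 45/32
  B: (12/32) * 4 = 48/32
Sum = (20 + 45 + 48)/32 = 113/32

L = 113/32 = 3.5313 bits/symbol


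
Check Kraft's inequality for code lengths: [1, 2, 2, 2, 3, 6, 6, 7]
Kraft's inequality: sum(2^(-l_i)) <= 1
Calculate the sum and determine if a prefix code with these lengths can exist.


Sum = 2^(-1) + 2^(-2) + 2^(-2) + 2^(-2) + 2^(-3) + 2^(-6) + 2^(-6) + 2^(-7)
    = 0.5 + 0.25 + 0.25 + 0.25 + 0.125 + 0.015625 + 0.015625 + 0.0078125
    = 181/128 = 1.4140625
Since 1.4140625 > 1, Kraft's inequality is NOT satisfied.
A prefix code with these lengths CANNOT exist.

Kraft sum = 1.4140625. Not satisfied.


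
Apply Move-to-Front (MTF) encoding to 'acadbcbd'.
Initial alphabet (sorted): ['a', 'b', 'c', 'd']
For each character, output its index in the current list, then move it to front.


MTF encoding:
'a': index 0 in ['a', 'b', 'c', 'd'] -> ['a', 'b', 'c', 'd']
'c': index 2 in ['a', 'b', 'c', 'd'] -> ['c', 'a', 'b', 'd']
'a': index 1 in ['c', 'a', 'b', 'd'] -> ['a', 'c', 'b', 'd']
'd': index 3 in ['a', 'c', 'b', 'd'] -> ['d', 'a', 'c', 'b']
'b': index 3 in ['d', 'a', 'c', 'b'] -> ['b', 'd', 'a', 'c']
'c': index 3 in ['b', 'd', 'a', 'c'] -> ['c', 'b', 'd', 'a']
'b': index 1 in ['c', 'b', 'd', 'a'] -> ['b', 'c', 'd', 'a']
'd': index 2 in ['b', 'c', 'd', 'a'] -> ['d', 'b', 'c', 'a']


Output: [0, 2, 1, 3, 3, 3, 1, 2]


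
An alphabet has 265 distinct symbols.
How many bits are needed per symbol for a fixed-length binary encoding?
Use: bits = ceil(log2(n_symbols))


log2(265) = 8.0498
Bracket: 2^8 = 256 < 265 <= 2^9 = 512
So ceil(log2(265)) = 9

bits = ceil(log2(265)) = ceil(8.0498) = 9 bits


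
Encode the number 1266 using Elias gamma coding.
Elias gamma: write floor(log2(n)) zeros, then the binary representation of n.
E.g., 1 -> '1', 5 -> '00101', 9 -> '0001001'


num_bits = floor(log2(1266)) + 1 = 11
leading_zeros = num_bits - 1 = 10
binary(1266) = 10011110010

Elias gamma(1266) = '0000000000' + '10011110010' = 000000000010011110010 (21 bits)


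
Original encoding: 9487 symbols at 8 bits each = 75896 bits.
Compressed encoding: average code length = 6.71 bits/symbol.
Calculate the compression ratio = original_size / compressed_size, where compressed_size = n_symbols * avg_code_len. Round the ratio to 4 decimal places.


original_size = n_symbols * orig_bits = 9487 * 8 = 75896 bits
compressed_size = n_symbols * avg_code_len = 9487 * 6.71 = 63657.77 bits
ratio = original_size / compressed_size = 75896 / 63657.77 = 1.1923

Compression ratio = 1.1923


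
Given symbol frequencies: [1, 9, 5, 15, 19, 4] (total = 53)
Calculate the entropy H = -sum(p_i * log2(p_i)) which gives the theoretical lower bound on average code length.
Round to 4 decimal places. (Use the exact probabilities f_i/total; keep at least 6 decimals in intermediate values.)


Per-symbol terms -p_i * log2(p_i) with p_i = f_i/53:
  p = 1/53 = 0.018868: log2(p) = -5.727920, -p*log2(p) = 0.108074
  p = 9/53 = 0.169811: log2(p) = -2.557995, -p*log2(p) = 0.434377
  p = 5/53 = 0.094340: log2(p) = -3.405992, -p*log2(p) = 0.321320
  p = 15/53 = 0.283019: log2(p) = -1.821030, -p*log2(p) = 0.515386
  p = 19/53 = 0.358491: log2(p) = -1.479993, -p*log2(p) = 0.530564
  p = 4/53 = 0.075472: log2(p) = -3.727920, -p*log2(p) = 0.281352
H = 0.108074 + 0.434377 + 0.321320 + 0.515386 + 0.530564 + 0.281352 = 2.191073

H = 2.1911 bits/symbol


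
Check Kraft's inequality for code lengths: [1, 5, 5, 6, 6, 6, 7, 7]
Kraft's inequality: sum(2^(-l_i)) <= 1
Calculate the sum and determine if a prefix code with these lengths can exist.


Sum = 2^(-1) + 2^(-5) + 2^(-5) + 2^(-6) + 2^(-6) + 2^(-6) + 2^(-7) + 2^(-7)
    = 0.5 + 0.03125 + 0.03125 + 0.015625 + 0.015625 + 0.015625 + 0.0078125 + 0.0078125
    = 80/128 = 0.625
Since 0.625 <= 1, Kraft's inequality IS satisfied.
A prefix code with these lengths CAN exist.

Kraft sum = 0.625. Satisfied.


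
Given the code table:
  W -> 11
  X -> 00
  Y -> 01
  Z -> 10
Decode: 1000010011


Decoding:
10 -> Z
00 -> X
01 -> Y
00 -> X
11 -> W


Result: ZXYXW


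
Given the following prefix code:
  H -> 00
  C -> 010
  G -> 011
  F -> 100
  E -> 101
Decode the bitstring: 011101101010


Decoding step by step:
Bits 011 -> G
Bits 101 -> E
Bits 101 -> E
Bits 010 -> C


Decoded message: GEEC


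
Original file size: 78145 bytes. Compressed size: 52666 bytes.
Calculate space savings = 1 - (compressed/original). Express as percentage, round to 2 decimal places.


ratio = compressed/original = 52666/78145 = 0.673952
savings = 1 - ratio = 1 - 0.673952 = 0.326048
as a percentage: 0.326048 * 100 = 32.6%

Space savings = 1 - 52666/78145 = 32.6%


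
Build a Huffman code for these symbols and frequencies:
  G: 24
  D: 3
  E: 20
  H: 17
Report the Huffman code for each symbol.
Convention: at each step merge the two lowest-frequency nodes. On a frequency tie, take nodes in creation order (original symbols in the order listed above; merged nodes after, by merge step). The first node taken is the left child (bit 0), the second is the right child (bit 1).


Huffman tree construction:
Step 1: Merge D(3) + H(17) = 20
Step 2: Merge E(20) + (D+H)(20) = 40
Step 3: Merge G(24) + (E+(D+H))(40) = 64
Read each symbol's code off the tree from the root (left child = 0, right child = 1).

Codes:
  G: 0 (length 1)
  D: 110 (length 3)
  E: 10 (length 2)
  H: 111 (length 3)
Average code length: 124/64 = 1.9375 bits/symbol


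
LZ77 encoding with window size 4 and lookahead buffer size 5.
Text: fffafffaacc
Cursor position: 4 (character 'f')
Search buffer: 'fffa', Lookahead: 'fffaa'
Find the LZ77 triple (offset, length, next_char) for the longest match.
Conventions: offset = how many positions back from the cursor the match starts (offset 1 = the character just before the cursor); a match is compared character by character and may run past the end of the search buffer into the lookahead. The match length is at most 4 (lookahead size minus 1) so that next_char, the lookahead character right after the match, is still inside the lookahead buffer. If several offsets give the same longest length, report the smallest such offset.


Try each offset into the search buffer:
  offset=1 (pos 3, char 'a'): match length 0
  offset=2 (pos 2, char 'f'): match length 1
  offset=3 (pos 1, char 'f'): match length 2
  offset=4 (pos 0, char 'f'): match length 4
Longest match has length 4 at offset 4.
next_char = character at position 4 + 4 = 8 -> 'a'

Best match: offset=4, length=4 (matching 'fffa' starting at position 0)
LZ77 triple: (4, 4, 'a')


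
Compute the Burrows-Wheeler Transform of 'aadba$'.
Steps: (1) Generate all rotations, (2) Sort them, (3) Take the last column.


Rotations (sorted):
  0: $aadba -> last char: a
  1: a$aadb -> last char: b
  2: aadba$ -> last char: $
  3: adba$a -> last char: a
  4: ba$aad -> last char: d
  5: dba$aa -> last char: a


BWT = ab$ada


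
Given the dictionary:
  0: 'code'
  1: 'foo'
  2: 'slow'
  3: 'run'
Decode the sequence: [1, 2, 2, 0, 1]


Look up each index in the dictionary:
  1 -> 'foo'
  2 -> 'slow'
  2 -> 'slow'
  0 -> 'code'
  1 -> 'foo'

Decoded: "foo slow slow code foo"


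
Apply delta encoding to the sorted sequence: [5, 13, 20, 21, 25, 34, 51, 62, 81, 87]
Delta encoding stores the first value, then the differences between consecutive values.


First value: 5
Deltas:
  13 - 5 = 8
  20 - 13 = 7
  21 - 20 = 1
  25 - 21 = 4
  34 - 25 = 9
  51 - 34 = 17
  62 - 51 = 11
  81 - 62 = 19
  87 - 81 = 6


Delta encoded: [5, 8, 7, 1, 4, 9, 17, 11, 19, 6]


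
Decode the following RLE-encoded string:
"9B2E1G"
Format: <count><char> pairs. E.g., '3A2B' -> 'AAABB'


Expanding each <count><char> pair:
  9B -> 'BBBBBBBBB'
  2E -> 'EE'
  1G -> 'G'

Decoded = BBBBBBBBBEEG


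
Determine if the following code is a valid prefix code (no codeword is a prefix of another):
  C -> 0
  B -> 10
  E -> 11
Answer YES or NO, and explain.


Checking each pair (does one codeword prefix another?):
  C='0' vs B='10': no prefix
  C='0' vs E='11': no prefix
  B='10' vs C='0': no prefix
  B='10' vs E='11': no prefix
  E='11' vs C='0': no prefix
  E='11' vs B='10': no prefix
No violation found over all pairs.

YES -- this is a valid prefix code. No codeword is a prefix of any other codeword.


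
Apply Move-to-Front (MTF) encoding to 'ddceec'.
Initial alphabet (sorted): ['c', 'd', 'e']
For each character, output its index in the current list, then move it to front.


MTF encoding:
'd': index 1 in ['c', 'd', 'e'] -> ['d', 'c', 'e']
'd': index 0 in ['d', 'c', 'e'] -> ['d', 'c', 'e']
'c': index 1 in ['d', 'c', 'e'] -> ['c', 'd', 'e']
'e': index 2 in ['c', 'd', 'e'] -> ['e', 'c', 'd']
'e': index 0 in ['e', 'c', 'd'] -> ['e', 'c', 'd']
'c': index 1 in ['e', 'c', 'd'] -> ['c', 'e', 'd']


Output: [1, 0, 1, 2, 0, 1]


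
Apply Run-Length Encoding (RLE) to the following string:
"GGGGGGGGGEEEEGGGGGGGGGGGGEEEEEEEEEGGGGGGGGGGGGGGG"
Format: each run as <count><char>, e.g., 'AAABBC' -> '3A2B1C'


Scanning runs left to right:
  i=0: run of 'G' x 9 -> '9G'
  i=9: run of 'E' x 4 -> '4E'
  i=13: run of 'G' x 12 -> '12G'
  i=25: run of 'E' x 9 -> '9E'
  i=34: run of 'G' x 15 -> '15G'

RLE = 9G4E12G9E15G


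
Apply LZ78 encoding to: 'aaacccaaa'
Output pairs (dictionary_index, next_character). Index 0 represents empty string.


LZ78 encoding steps:
Dictionary: {0: ''}
Step 1: w='' (idx 0), next='a' -> output (0, 'a'), add 'a' as idx 1
Step 2: w='a' (idx 1), next='a' -> output (1, 'a'), add 'aa' as idx 2
Step 3: w='' (idx 0), next='c' -> output (0, 'c'), add 'c' as idx 3
Step 4: w='c' (idx 3), next='c' -> output (3, 'c'), add 'cc' as idx 4
Step 5: w='aa' (idx 2), next='a' -> output (2, 'a'), add 'aaa' as idx 5


Encoded: [(0, 'a'), (1, 'a'), (0, 'c'), (3, 'c'), (2, 'a')]


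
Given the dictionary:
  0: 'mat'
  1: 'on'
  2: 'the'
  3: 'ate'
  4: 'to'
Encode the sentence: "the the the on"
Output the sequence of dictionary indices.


Look up each word in the dictionary:
  'the' -> 2
  'the' -> 2
  'the' -> 2
  'on' -> 1

Encoded: [2, 2, 2, 1]


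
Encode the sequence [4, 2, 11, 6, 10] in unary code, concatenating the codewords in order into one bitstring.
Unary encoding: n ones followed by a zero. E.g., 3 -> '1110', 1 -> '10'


Encode each number as n ones followed by a terminating 0:
  4 -> 11110 (5 bits)
  2 -> 110 (3 bits)
  11 -> 111111111110 (12 bits)
  6 -> 1111110 (7 bits)
  10 -> 11111111110 (11 bits)
Total length = 5 + 3 + 12 + 7 + 11 = 38 bits.

Unary([4, 2, 11, 6, 10]) = 11110110111111111110111111011111111110 (38 bits)


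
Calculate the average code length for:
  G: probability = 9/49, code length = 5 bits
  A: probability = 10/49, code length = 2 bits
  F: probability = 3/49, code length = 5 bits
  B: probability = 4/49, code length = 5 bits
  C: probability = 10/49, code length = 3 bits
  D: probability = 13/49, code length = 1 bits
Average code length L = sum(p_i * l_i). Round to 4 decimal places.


Weighted contributions p_i * l_i:
  G: (9/49) * 5 = 45/49
  A: (10/49) * 2 = 20/49
  F: (3/49) * 5 = 15/49
  B: (4/49) * 5 = 20/49
  C: (10/49) * 3 = 30/49
  D: (13/49) * 1 = 13/49
Sum = (45 + 20 + 15 + 20 + 30 + 13)/49 = 143/49

L = 143/49 = 2.9184 bits/symbol


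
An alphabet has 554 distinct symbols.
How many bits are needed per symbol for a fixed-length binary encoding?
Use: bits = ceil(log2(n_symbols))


log2(554) = 9.1137
Bracket: 2^9 = 512 < 554 <= 2^10 = 1024
So ceil(log2(554)) = 10

bits = ceil(log2(554)) = ceil(9.1137) = 10 bits


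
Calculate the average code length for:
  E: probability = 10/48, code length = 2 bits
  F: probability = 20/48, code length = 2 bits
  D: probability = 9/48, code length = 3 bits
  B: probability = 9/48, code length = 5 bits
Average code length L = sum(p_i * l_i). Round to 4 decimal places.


Weighted contributions p_i * l_i:
  E: (10/48) * 2 = 20/48
  F: (20/48) * 2 = 40/48
  D: (9/48) * 3 = 27/48
  B: (9/48) * 5 = 45/48
Sum = (20 + 40 + 27 + 45)/48 = 132/48

L = 132/48 = 2.7500 bits/symbol


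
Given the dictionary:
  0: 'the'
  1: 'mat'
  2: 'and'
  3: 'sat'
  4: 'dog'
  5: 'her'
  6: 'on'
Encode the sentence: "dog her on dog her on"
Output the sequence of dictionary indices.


Look up each word in the dictionary:
  'dog' -> 4
  'her' -> 5
  'on' -> 6
  'dog' -> 4
  'her' -> 5
  'on' -> 6

Encoded: [4, 5, 6, 4, 5, 6]


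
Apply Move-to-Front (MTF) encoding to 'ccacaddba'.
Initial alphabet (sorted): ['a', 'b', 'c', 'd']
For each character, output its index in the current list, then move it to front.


MTF encoding:
'c': index 2 in ['a', 'b', 'c', 'd'] -> ['c', 'a', 'b', 'd']
'c': index 0 in ['c', 'a', 'b', 'd'] -> ['c', 'a', 'b', 'd']
'a': index 1 in ['c', 'a', 'b', 'd'] -> ['a', 'c', 'b', 'd']
'c': index 1 in ['a', 'c', 'b', 'd'] -> ['c', 'a', 'b', 'd']
'a': index 1 in ['c', 'a', 'b', 'd'] -> ['a', 'c', 'b', 'd']
'd': index 3 in ['a', 'c', 'b', 'd'] -> ['d', 'a', 'c', 'b']
'd': index 0 in ['d', 'a', 'c', 'b'] -> ['d', 'a', 'c', 'b']
'b': index 3 in ['d', 'a', 'c', 'b'] -> ['b', 'd', 'a', 'c']
'a': index 2 in ['b', 'd', 'a', 'c'] -> ['a', 'b', 'd', 'c']


Output: [2, 0, 1, 1, 1, 3, 0, 3, 2]


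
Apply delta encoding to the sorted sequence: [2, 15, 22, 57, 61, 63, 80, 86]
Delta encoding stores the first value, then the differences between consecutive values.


First value: 2
Deltas:
  15 - 2 = 13
  22 - 15 = 7
  57 - 22 = 35
  61 - 57 = 4
  63 - 61 = 2
  80 - 63 = 17
  86 - 80 = 6


Delta encoded: [2, 13, 7, 35, 4, 2, 17, 6]


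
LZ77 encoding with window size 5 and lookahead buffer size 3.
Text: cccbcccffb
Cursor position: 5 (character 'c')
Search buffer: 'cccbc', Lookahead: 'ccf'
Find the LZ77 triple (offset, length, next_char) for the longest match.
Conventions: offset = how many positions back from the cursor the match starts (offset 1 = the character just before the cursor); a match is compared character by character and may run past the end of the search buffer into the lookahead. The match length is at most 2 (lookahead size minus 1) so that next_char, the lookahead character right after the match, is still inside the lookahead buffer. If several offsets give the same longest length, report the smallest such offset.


Try each offset into the search buffer:
  offset=1 (pos 4, char 'c'): match length 2
  offset=2 (pos 3, char 'b'): match length 0
  offset=3 (pos 2, char 'c'): match length 1
  offset=4 (pos 1, char 'c'): match length 2
  offset=5 (pos 0, char 'c'): match length 2
Longest match has length 2, found at offsets 1, 4, 5; take the smallest, offset 1.
next_char = character at position 5 + 2 = 7 -> 'f'

Best match: offset=1, length=2 (matching 'cc' starting at position 4)
LZ77 triple: (1, 2, 'f')


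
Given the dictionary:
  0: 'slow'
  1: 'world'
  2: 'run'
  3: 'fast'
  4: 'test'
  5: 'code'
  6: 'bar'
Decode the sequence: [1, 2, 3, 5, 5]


Look up each index in the dictionary:
  1 -> 'world'
  2 -> 'run'
  3 -> 'fast'
  5 -> 'code'
  5 -> 'code'

Decoded: "world run fast code code"


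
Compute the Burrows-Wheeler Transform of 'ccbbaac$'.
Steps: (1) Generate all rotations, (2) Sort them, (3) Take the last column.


Rotations (sorted):
  0: $ccbbaac -> last char: c
  1: aac$ccbb -> last char: b
  2: ac$ccbba -> last char: a
  3: baac$ccb -> last char: b
  4: bbaac$cc -> last char: c
  5: c$ccbbaa -> last char: a
  6: cbbaac$c -> last char: c
  7: ccbbaac$ -> last char: $


BWT = cbabcac$


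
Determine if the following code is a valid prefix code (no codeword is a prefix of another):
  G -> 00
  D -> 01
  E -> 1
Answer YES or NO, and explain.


Checking each pair (does one codeword prefix another?):
  G='00' vs D='01': no prefix
  G='00' vs E='1': no prefix
  D='01' vs G='00': no prefix
  D='01' vs E='1': no prefix
  E='1' vs G='00': no prefix
  E='1' vs D='01': no prefix
No violation found over all pairs.

YES -- this is a valid prefix code. No codeword is a prefix of any other codeword.


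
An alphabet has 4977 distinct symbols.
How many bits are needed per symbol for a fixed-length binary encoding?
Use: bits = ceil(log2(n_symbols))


log2(4977) = 12.2811
Bracket: 2^12 = 4096 < 4977 <= 2^13 = 8192
So ceil(log2(4977)) = 13

bits = ceil(log2(4977)) = ceil(12.2811) = 13 bits


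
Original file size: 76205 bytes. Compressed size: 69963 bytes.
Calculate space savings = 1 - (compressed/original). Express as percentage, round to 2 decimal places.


ratio = compressed/original = 69963/76205 = 0.918089
savings = 1 - ratio = 1 - 0.918089 = 0.081911
as a percentage: 0.081911 * 100 = 8.19%

Space savings = 1 - 69963/76205 = 8.19%


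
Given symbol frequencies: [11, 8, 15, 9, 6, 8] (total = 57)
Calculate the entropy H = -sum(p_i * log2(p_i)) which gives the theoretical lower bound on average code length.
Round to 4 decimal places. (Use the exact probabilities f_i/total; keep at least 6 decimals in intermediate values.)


Per-symbol terms -p_i * log2(p_i) with p_i = f_i/57:
  p = 11/57 = 0.192982: log2(p) = -2.373458, -p*log2(p) = 0.458036
  p = 8/57 = 0.140351: log2(p) = -2.832890, -p*log2(p) = 0.397599
  p = 15/57 = 0.263158: log2(p) = -1.925999, -p*log2(p) = 0.506842
  p = 9/57 = 0.157895: log2(p) = -2.662965, -p*log2(p) = 0.420468
  p = 6/57 = 0.105263: log2(p) = -3.247928, -p*log2(p) = 0.341887
  p = 8/57 = 0.140351: log2(p) = -2.832890, -p*log2(p) = 0.397599
H = 0.458036 + 0.397599 + 0.506842 + 0.420468 + 0.341887 + 0.397599 = 2.522431

H = 2.5224 bits/symbol


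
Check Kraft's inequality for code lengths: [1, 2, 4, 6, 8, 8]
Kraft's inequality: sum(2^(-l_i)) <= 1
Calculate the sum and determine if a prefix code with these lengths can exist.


Sum = 2^(-1) + 2^(-2) + 2^(-4) + 2^(-6) + 2^(-8) + 2^(-8)
    = 0.5 + 0.25 + 0.0625 + 0.015625 + 0.00390625 + 0.00390625
    = 214/256 = 0.8359375
Since 0.8359375 <= 1, Kraft's inequality IS satisfied.
A prefix code with these lengths CAN exist.

Kraft sum = 0.8359375. Satisfied.


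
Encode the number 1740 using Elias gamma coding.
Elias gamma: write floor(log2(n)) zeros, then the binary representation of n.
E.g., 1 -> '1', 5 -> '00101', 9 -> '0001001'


num_bits = floor(log2(1740)) + 1 = 11
leading_zeros = num_bits - 1 = 10
binary(1740) = 11011001100

Elias gamma(1740) = '0000000000' + '11011001100' = 000000000011011001100 (21 bits)


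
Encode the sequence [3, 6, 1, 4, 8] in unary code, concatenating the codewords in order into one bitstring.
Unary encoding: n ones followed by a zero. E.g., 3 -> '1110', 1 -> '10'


Encode each number as n ones followed by a terminating 0:
  3 -> 1110 (4 bits)
  6 -> 1111110 (7 bits)
  1 -> 10 (2 bits)
  4 -> 11110 (5 bits)
  8 -> 111111110 (9 bits)
Total length = 4 + 7 + 2 + 5 + 9 = 27 bits.

Unary([3, 6, 1, 4, 8]) = 111011111101011110111111110 (27 bits)


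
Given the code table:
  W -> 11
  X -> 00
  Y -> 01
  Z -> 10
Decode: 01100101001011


Decoding:
01 -> Y
10 -> Z
01 -> Y
01 -> Y
00 -> X
10 -> Z
11 -> W


Result: YZYYXZW


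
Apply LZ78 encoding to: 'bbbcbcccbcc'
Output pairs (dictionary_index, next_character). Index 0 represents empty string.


LZ78 encoding steps:
Dictionary: {0: ''}
Step 1: w='' (idx 0), next='b' -> output (0, 'b'), add 'b' as idx 1
Step 2: w='b' (idx 1), next='b' -> output (1, 'b'), add 'bb' as idx 2
Step 3: w='' (idx 0), next='c' -> output (0, 'c'), add 'c' as idx 3
Step 4: w='b' (idx 1), next='c' -> output (1, 'c'), add 'bc' as idx 4
Step 5: w='c' (idx 3), next='c' -> output (3, 'c'), add 'cc' as idx 5
Step 6: w='bc' (idx 4), next='c' -> output (4, 'c'), add 'bcc' as idx 6


Encoded: [(0, 'b'), (1, 'b'), (0, 'c'), (1, 'c'), (3, 'c'), (4, 'c')]


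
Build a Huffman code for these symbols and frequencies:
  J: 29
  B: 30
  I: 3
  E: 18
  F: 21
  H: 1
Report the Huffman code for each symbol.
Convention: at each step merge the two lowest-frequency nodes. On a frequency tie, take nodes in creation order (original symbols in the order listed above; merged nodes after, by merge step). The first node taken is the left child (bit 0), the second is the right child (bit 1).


Huffman tree construction:
Step 1: Merge H(1) + I(3) = 4
Step 2: Merge (H+I)(4) + E(18) = 22
Step 3: Merge F(21) + ((H+I)+E)(22) = 43
Step 4: Merge J(29) + B(30) = 59
Step 5: Merge (F+((H+I)+E))(43) + (J+B)(59) = 102
Read each symbol's code off the tree from the root (left child = 0, right child = 1).

Codes:
  J: 10 (length 2)
  B: 11 (length 2)
  I: 0101 (length 4)
  E: 011 (length 3)
  F: 00 (length 2)
  H: 0100 (length 4)
Average code length: 230/102 = 2.2549 bits/symbol


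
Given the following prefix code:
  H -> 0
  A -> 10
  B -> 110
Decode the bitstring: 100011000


Decoding step by step:
Bits 10 -> A
Bits 0 -> H
Bits 0 -> H
Bits 110 -> B
Bits 0 -> H
Bits 0 -> H


Decoded message: AHHBHH


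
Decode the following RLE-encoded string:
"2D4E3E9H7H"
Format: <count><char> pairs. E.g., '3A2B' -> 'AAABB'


Expanding each <count><char> pair:
  2D -> 'DD'
  4E -> 'EEEE'
  3E -> 'EEE'
  9H -> 'HHHHHHHHH'
  7H -> 'HHHHHHH'

Decoded = DDEEEEEEEHHHHHHHHHHHHHHHH


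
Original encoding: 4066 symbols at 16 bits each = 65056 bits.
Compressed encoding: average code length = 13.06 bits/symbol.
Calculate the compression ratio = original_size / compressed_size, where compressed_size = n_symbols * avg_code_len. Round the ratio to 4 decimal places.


original_size = n_symbols * orig_bits = 4066 * 16 = 65056 bits
compressed_size = n_symbols * avg_code_len = 4066 * 13.06 = 53101.96 bits
ratio = original_size / compressed_size = 65056 / 53101.96 = 1.2251

Compression ratio = 1.2251


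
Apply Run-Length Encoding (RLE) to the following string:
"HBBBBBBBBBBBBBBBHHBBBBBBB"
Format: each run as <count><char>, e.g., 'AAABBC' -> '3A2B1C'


Scanning runs left to right:
  i=0: run of 'H' x 1 -> '1H'
  i=1: run of 'B' x 15 -> '15B'
  i=16: run of 'H' x 2 -> '2H'
  i=18: run of 'B' x 7 -> '7B'

RLE = 1H15B2H7B


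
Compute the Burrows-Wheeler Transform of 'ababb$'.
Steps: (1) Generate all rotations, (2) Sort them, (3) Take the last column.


Rotations (sorted):
  0: $ababb -> last char: b
  1: ababb$ -> last char: $
  2: abb$ab -> last char: b
  3: b$abab -> last char: b
  4: babb$a -> last char: a
  5: bb$aba -> last char: a


BWT = b$bbaa
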